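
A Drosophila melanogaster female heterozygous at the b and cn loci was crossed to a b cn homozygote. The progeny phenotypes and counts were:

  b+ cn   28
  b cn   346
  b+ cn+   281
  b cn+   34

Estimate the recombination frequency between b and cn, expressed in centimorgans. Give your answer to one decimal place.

9.0 centimorgans

The two most frequent classes, b+ cn+ (281) and b cn (346), are the parental types, so the F1 was b+ cn+ / b cn.
The recombinant classes are b+ cn and b cn+: 28 + 34 = 62.
Recombination frequency = 62/689 = 0.0900 ≈ 9.0%, i.e. 9.0 centimorgans.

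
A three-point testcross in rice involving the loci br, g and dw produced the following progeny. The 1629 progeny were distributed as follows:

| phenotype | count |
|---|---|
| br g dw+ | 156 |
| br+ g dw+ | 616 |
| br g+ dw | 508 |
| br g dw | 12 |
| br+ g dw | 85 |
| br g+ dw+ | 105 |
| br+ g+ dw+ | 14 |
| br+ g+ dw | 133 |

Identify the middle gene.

The two most frequent reciprocal classes, br g+ dw and br+ g dw+, are the parental types, so the F1 was br g+ dw / br+ g dw+.
The two rarest classes, br g dw and br+ g+ dw+, are the double crossovers. Comparing them with the parentals, only the g allele has switched, so g is the middle locus and the order is br – g – dw.

g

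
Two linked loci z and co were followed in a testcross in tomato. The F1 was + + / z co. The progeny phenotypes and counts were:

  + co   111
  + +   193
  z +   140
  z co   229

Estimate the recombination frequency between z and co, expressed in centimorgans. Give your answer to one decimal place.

The recombinant classes are + co and z +: 111 + 140 = 251.
Recombination frequency = 251/673 = 0.3730 ≈ 37.3%, i.e. 37.3 centimorgans.

37.3 centimorgans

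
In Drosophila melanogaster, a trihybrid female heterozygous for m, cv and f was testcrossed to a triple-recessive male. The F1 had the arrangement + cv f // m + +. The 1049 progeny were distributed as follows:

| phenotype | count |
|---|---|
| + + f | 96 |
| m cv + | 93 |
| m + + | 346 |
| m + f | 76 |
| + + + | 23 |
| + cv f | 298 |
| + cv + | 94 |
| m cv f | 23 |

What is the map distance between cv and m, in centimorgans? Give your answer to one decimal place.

The two rarest classes, m cv f and + + +, are the double crossovers. Comparing them with the parentals, only the m allele has switched, so m is the middle locus and the order is f – m – cv.
Crossovers in the m–cv interval produce the single-crossover classes + + f and m cv + (96 + 93 = 189) plus the double crossovers (46).
RF(m–cv) = (189 + 46) / 1049 = 235/1049 = 0.2240 → 22.4 centimorgans.

22.4 centimorgans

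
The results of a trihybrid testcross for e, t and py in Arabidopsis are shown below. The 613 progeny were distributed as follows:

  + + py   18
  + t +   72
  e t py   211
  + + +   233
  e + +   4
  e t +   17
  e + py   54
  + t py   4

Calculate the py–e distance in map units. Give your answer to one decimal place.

The two most frequent reciprocal classes, + + + and e t py, are the parental types, so the F1 was + + + / e t py.
The two rarest classes, e + + and + t py, are the double crossovers. Comparing them with the parentals, only the e allele has switched, so e is the middle locus and the order is py – e – t.
Crossovers in the py–e interval produce the single-crossover classes + + py and e t + (18 + 17 = 35) plus the double crossovers (8).
RF(py–e) = (35 + 8) / 613 = 43/613 = 0.0701 → 7.0 map units.

7.0 map units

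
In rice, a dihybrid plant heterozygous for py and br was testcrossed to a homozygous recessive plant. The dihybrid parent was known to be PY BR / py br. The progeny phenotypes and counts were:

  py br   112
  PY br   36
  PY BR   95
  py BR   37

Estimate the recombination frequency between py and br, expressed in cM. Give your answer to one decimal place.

The recombinant classes are PY br and py BR: 36 + 37 = 73.
Recombination frequency = 73/280 = 0.2607 ≈ 26.1%, i.e. 26.1 cM.

26.1 cM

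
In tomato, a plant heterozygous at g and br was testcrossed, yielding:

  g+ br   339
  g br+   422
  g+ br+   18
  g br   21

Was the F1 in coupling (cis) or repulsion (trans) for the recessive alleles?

trans

The two most frequent classes are g+ br (339) and g br+ (422); these are the parental (non-recombinant) types.
So the F1 carried g+ br on one chromosome and g br+ on the other — the recessive alleles are on opposite chromosomes (trans / repulsion).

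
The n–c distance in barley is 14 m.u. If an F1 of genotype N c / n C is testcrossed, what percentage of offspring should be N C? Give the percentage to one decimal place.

A map distance of 14 m.u. corresponds to a recombination frequency of 0.140.
The F1 is N c / n C, so N C is a recombinant gamete class with expected frequency r/2 = 0.140/2 = 0.0700.
That is 0.0700 = 7.0% of the progeny.

7.0%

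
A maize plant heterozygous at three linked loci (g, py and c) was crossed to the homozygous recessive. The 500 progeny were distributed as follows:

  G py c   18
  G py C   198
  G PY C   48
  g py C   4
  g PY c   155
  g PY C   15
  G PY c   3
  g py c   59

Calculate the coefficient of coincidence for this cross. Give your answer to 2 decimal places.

0.77

The two most frequent reciprocal classes, G py C and g PY c, are the parental types, so the F1 was G py C / g PY c.
The two rarest classes, g py C and G PY c, are the double crossovers. Comparing them with the parentals, only the g allele has switched, so g is the middle locus and the order is py – g – c.
py–g: (107 + 7)/500 = 0.2280; g–c: (33 + 7)/500 = 0.0800.
Expected DCO frequency = 0.2280 × 0.0800 ≈ 0.01824; observed = 7/500 ≈ 0.01400.
Coefficient of coincidence = 0.01400/0.01824 ≈ 0.77.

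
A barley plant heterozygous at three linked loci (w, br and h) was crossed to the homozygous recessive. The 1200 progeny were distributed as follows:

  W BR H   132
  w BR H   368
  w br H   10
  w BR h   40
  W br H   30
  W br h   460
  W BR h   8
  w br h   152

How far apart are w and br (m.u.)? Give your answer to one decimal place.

The two most frequent reciprocal classes, w BR H and W br h, are the parental types, so the F1 was w BR H / W br h.
The two rarest classes, w br H and W BR h, are the double crossovers. Comparing them with the parentals, only the br allele has switched, so br is the middle locus and the order is h – br – w.
Crossovers in the br–w interval produce the single-crossover classes W BR H and w br h (132 + 152 = 284) plus the double crossovers (18).
RF(br–w) = (284 + 18) / 1200 = 302/1200 = 0.2517 → 25.2 m.u.

25.2 m.u.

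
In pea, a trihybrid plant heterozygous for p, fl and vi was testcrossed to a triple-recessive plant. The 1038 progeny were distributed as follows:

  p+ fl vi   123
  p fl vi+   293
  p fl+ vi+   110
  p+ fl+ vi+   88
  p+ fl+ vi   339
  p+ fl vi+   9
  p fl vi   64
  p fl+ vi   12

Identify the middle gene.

p

The two most frequent reciprocal classes, p+ fl+ vi and p fl vi+, are the parental types, so the F1 was p+ fl+ vi / p fl vi+.
The two rarest classes, p fl+ vi and p+ fl vi+, are the double crossovers. Comparing them with the parentals, only the p allele has switched, so p is the middle locus and the order is vi – p – fl.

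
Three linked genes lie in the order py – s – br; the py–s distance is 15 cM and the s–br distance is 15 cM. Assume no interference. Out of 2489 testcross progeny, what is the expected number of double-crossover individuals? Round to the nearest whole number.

Map distances give recombination frequencies of 0.150 and 0.150 for the two intervals.
With no interference, expected double-crossover frequency = 0.150 × 0.150 = 0.02250.
Expected number = 0.02250 × 2489 = 56.00 ≈ 56.

56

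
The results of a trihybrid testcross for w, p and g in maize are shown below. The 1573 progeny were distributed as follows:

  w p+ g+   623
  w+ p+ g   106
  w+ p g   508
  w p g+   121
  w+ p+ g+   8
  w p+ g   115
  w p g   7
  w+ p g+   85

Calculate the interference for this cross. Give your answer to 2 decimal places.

0.55

The two most frequent reciprocal classes, w p+ g+ and w+ p g, are the parental types, so the F1 was w p+ g+ / w+ p g.
The two rarest classes, w+ p+ g+ and w p g, are the double crossovers. Comparing them with the parentals, only the w allele has switched, so w is the middle locus and the order is g – w – p.
g–w: (200 + 15)/1573 = 0.1367; w–p: (227 + 15)/1573 = 0.1538.
Expected DCO frequency = 0.1367 × 0.1538 ≈ 0.02102; observed = 15/1573 ≈ 0.00954.
Coefficient of coincidence = 0.00954/0.02102 ≈ 0.45; interference = 1 − 0.45 = 0.55.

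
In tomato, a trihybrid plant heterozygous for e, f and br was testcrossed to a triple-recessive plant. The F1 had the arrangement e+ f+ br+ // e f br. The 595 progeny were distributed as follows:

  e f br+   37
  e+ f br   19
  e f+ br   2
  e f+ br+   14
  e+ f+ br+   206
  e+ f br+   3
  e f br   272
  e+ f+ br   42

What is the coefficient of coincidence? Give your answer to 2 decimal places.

0.93

The two rarest classes, e+ f br+ and e f+ br, are the double crossovers. Comparing them with the parentals, only the f allele has switched, so f is the middle locus and the order is e – f – br.
e–f: (33 + 5)/595 = 0.0639; f–br: (79 + 5)/595 = 0.1412.
Expected DCO frequency = 0.0639 × 0.1412 ≈ 0.00902; observed = 5/595 ≈ 0.00840.
Coefficient of coincidence = 0.00840/0.00902 ≈ 0.93.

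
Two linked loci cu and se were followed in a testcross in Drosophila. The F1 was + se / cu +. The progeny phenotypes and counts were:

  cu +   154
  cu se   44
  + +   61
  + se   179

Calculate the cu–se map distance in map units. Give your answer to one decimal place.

The recombinant classes are + + and cu se: 61 + 44 = 105.
Recombination frequency = 105/438 = 0.2397 ≈ 24.0%, i.e. 24.0 map units.

24.0 map units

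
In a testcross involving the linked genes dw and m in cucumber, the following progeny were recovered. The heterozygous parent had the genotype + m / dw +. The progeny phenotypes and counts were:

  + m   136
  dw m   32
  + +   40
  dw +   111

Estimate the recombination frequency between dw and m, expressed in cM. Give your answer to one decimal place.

22.6 cM

The recombinant classes are + + and dw m: 40 + 32 = 72.
Recombination frequency = 72/319 = 0.2257 ≈ 22.6%, i.e. 22.6 cM.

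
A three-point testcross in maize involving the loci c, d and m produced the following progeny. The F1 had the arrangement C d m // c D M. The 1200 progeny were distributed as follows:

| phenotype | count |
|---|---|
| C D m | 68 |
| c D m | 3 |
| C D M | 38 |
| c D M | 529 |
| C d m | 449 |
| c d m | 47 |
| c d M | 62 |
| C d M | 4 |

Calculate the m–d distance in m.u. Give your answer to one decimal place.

11.4 m.u.

The two rarest classes, C d M and c D m, are the double crossovers. Comparing them with the parentals, only the m allele has switched, so m is the middle locus and the order is c – m – d.
Crossovers in the m–d interval produce the single-crossover classes C D m and c d M (68 + 62 = 130) plus the double crossovers (7).
RF(m–d) = (130 + 7) / 1200 = 137/1200 = 0.1142 → 11.4 m.u.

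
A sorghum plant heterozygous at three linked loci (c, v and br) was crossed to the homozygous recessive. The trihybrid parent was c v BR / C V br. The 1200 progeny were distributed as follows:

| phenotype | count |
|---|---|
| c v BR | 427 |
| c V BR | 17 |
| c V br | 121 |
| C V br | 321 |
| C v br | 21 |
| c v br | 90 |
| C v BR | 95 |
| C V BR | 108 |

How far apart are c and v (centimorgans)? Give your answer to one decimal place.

21.2 centimorgans

The two rarest classes, c V BR and C v br, are the double crossovers. Comparing them with the parentals, only the v allele has switched, so v is the middle locus and the order is c – v – br.
Crossovers in the c–v interval produce the single-crossover classes C v BR and c V br (95 + 121 = 216) plus the double crossovers (38).
RF(c–v) = (216 + 38) / 1200 = 254/1200 = 0.2117 → 21.2 centimorgans.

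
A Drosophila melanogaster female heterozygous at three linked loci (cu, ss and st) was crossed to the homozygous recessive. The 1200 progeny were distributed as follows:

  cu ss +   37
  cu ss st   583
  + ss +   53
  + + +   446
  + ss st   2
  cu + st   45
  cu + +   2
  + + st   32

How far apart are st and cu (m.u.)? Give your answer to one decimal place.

The two most frequent reciprocal classes, + + + and cu ss st, are the parental types, so the F1 was + + + / cu ss st.
The two rarest classes, cu + + and + ss st, are the double crossovers. Comparing them with the parentals, only the cu allele has switched, so cu is the middle locus and the order is st – cu – ss.
Crossovers in the st–cu interval produce the single-crossover classes + + st and cu ss + (32 + 37 = 69) plus the double crossovers (4).
RF(st–cu) = (69 + 4) / 1200 = 73/1200 = 0.0608 → 6.1 m.u.

6.1 m.u.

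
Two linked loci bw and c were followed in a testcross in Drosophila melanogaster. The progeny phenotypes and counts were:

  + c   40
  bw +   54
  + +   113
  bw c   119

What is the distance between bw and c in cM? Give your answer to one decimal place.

28.8 cM

The two most frequent classes, + + (113) and bw c (119), are the parental types, so the F1 was + + / bw c.
The recombinant classes are + c and bw +: 40 + 54 = 94.
Recombination frequency = 94/326 = 0.2883 ≈ 28.8%, i.e. 28.8 cM.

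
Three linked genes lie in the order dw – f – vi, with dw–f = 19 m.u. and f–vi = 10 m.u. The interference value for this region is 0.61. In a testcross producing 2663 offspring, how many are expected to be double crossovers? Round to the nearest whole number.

Map distances give recombination frequencies of 0.190 and 0.100 for the two intervals.
With interference 0.61 (so coincidence = 0.39), expected double-crossover frequency = 0.190 × 0.100 × 0.39 = 0.00741.
Expected number = 0.00741 × 2663 = 19.73 ≈ 20.

20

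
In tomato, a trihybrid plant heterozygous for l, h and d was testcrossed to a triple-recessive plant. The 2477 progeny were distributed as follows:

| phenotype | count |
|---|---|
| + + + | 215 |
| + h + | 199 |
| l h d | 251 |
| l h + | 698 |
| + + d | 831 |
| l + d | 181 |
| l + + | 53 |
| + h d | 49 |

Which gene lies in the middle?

The two most frequent reciprocal classes, + + d and l h +, are the parental types, so the F1 was + + d / l h +.
The two rarest classes, + h d and l + +, are the double crossovers. Comparing them with the parentals, only the h allele has switched, so h is the middle locus and the order is d – h – l.

h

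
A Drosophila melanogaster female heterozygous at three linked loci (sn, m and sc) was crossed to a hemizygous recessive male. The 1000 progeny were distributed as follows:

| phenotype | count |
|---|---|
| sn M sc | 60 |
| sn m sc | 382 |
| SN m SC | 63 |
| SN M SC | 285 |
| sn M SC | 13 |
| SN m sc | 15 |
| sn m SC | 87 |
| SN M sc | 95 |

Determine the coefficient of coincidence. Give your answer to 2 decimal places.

The two most frequent reciprocal classes, SN M SC and sn m sc, are the parental types, so the F1 was SN M SC / sn m sc.
The two rarest classes, sn M SC and SN m sc, are the double crossovers. Comparing them with the parentals, only the sn allele has switched, so sn is the middle locus and the order is sc – sn – m.
sc–sn: (182 + 28)/1000 = 0.2100; sn–m: (123 + 28)/1000 = 0.1510.
Expected DCO frequency = 0.2100 × 0.1510 ≈ 0.03171; observed = 28/1000 ≈ 0.02800.
Coefficient of coincidence = 0.02800/0.03171 ≈ 0.88.

0.88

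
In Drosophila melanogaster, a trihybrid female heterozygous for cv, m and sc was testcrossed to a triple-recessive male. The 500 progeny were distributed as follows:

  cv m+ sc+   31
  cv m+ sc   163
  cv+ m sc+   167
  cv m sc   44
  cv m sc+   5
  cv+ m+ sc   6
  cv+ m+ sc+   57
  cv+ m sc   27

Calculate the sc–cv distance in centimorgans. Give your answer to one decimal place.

The two most frequent reciprocal classes, cv+ m sc+ and cv m+ sc, are the parental types, so the F1 was cv+ m sc+ / cv m+ sc.
The two rarest classes, cv m sc+ and cv+ m+ sc, are the double crossovers. Comparing them with the parentals, only the cv allele has switched, so cv is the middle locus and the order is sc – cv – m.
Crossovers in the sc–cv interval produce the single-crossover classes cv+ m sc and cv m+ sc+ (27 + 31 = 58) plus the double crossovers (11).
RF(sc–cv) = (58 + 11) / 500 = 69/500 = 0.1380 → 13.8 centimorgans.

13.8 centimorgans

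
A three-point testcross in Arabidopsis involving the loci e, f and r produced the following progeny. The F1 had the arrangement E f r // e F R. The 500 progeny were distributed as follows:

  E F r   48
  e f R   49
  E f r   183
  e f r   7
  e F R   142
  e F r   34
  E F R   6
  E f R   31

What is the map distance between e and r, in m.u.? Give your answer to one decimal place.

The two rarest classes, e f r and E F R, are the double crossovers. Comparing them with the parentals, only the e allele has switched, so e is the middle locus and the order is f – e – r.
Crossovers in the e–r interval produce the single-crossover classes E f R and e F r (31 + 34 = 65) plus the double crossovers (13).
RF(e–r) = (65 + 13) / 500 = 78/500 = 0.1560 → 15.6 m.u.

15.6 m.u.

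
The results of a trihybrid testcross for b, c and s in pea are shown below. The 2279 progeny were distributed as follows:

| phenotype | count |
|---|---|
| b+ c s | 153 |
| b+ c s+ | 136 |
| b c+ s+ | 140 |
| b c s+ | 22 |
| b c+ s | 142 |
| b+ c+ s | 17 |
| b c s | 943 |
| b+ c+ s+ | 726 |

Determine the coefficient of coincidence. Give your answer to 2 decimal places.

The two most frequent reciprocal classes, b+ c+ s+ and b c s, are the parental types, so the F1 was b+ c+ s+ / b c s.
The two rarest classes, b+ c+ s and b c s+, are the double crossovers. Comparing them with the parentals, only the s allele has switched, so s is the middle locus and the order is c – s – b.
c–s: (278 + 39)/2279 = 0.1391; s–b: (293 + 39)/2279 = 0.1457.
Expected DCO frequency = 0.1391 × 0.1457 ≈ 0.02027; observed = 39/2279 ≈ 0.01711.
Coefficient of coincidence = 0.01711/0.02027 ≈ 0.84.

0.84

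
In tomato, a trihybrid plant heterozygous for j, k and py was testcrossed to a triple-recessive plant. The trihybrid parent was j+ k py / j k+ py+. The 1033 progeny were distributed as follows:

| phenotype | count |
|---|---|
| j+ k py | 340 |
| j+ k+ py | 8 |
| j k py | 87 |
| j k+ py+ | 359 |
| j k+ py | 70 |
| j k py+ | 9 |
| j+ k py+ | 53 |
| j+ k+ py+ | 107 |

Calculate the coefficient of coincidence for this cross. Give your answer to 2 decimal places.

0.59

The two rarest classes, j+ k+ py and j k py+, are the double crossovers. Comparing them with the parentals, only the k allele has switched, so k is the middle locus and the order is py – k – j.
py–k: (123 + 17)/1033 = 0.1355; k–j: (194 + 17)/1033 = 0.2043.
Expected DCO frequency = 0.1355 × 0.2043 ≈ 0.02768; observed = 17/1033 ≈ 0.01646.
Coefficient of coincidence = 0.01646/0.02768 ≈ 0.59.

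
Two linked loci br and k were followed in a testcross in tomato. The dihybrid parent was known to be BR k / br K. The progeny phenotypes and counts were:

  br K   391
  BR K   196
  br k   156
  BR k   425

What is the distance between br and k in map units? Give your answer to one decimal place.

30.1 map units

The recombinant classes are BR K and br k: 196 + 156 = 352.
Recombination frequency = 352/1168 = 0.3014 ≈ 30.1%, i.e. 30.1 map units.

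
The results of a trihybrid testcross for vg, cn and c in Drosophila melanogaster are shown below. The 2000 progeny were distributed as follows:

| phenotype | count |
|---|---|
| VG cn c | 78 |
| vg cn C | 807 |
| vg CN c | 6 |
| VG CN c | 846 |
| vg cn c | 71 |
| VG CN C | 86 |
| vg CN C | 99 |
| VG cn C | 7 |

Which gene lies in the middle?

vg

The two most frequent reciprocal classes, VG CN c and vg cn C, are the parental types, so the F1 was VG CN c / vg cn C.
The two rarest classes, vg CN c and VG cn C, are the double crossovers. Comparing them with the parentals, only the vg allele has switched, so vg is the middle locus and the order is cn – vg – c.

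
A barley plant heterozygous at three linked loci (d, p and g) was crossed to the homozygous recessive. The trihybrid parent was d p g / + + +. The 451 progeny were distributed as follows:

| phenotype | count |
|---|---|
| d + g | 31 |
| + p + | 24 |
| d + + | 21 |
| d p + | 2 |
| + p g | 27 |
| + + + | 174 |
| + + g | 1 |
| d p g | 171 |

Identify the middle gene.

The two rarest classes, d p + and + + g, are the double crossovers. Comparing them with the parentals, only the g allele has switched, so g is the middle locus and the order is p – g – d.

g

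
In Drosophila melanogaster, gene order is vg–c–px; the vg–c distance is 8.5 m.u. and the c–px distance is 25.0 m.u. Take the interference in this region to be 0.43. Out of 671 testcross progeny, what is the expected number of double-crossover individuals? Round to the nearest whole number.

Map distances give recombination frequencies of 0.085 and 0.250 for the two intervals.
With interference 0.43 (so coincidence = 0.57), expected double-crossover frequency = 0.085 × 0.250 × 0.57 = 0.01211.
Expected number = 0.01211 × 671 = 8.13 ≈ 8.

8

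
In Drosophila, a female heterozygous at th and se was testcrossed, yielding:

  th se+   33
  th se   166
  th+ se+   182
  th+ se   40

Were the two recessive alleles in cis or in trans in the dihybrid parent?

cis

The two most frequent classes are th+ se+ (182) and th se (166); these are the parental (non-recombinant) types.
So the F1 carried th+ se+ on one chromosome and th se on the other — the recessive alleles are on the same chromosome (cis / coupling).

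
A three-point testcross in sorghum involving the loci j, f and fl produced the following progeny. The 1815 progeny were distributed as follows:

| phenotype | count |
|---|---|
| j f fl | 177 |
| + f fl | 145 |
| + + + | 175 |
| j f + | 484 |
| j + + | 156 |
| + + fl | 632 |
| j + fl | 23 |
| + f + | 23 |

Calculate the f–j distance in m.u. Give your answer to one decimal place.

19.1 m.u.

The two most frequent reciprocal classes, + + fl and j f +, are the parental types, so the F1 was + + fl / j f +.
The two rarest classes, j + fl and + f +, are the double crossovers. Comparing them with the parentals, only the j allele has switched, so j is the middle locus and the order is f – j – fl.
Crossovers in the f–j interval produce the single-crossover classes + f fl and j + + (145 + 156 = 301) plus the double crossovers (46).
RF(f–j) = (301 + 46) / 1815 = 347/1815 = 0.1912 → 19.1 m.u.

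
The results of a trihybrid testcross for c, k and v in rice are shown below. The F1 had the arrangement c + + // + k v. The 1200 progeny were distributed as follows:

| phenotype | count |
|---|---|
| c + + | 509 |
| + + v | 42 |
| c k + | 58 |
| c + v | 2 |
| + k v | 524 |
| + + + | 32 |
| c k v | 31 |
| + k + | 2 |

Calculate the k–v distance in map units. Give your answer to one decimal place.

8.7 map units

The two rarest classes, c + v and + k +, are the double crossovers. Comparing them with the parentals, only the v allele has switched, so v is the middle locus and the order is c – v – k.
Crossovers in the v–k interval produce the single-crossover classes c k + and + + v (58 + 42 = 100) plus the double crossovers (4).
RF(v–k) = (100 + 4) / 1200 = 104/1200 = 0.0867 → 8.7 map units.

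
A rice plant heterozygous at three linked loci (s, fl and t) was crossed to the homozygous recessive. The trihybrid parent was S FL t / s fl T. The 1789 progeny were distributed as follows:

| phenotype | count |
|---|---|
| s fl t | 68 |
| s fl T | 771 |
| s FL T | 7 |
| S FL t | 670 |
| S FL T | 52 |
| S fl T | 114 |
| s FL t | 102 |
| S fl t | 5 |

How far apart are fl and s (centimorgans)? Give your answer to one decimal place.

12.7 centimorgans

The two rarest classes, S fl t and s FL T, are the double crossovers. Comparing them with the parentals, only the fl allele has switched, so fl is the middle locus and the order is t – fl – s.
Crossovers in the fl–s interval produce the single-crossover classes s FL t and S fl T (102 + 114 = 216) plus the double crossovers (12).
RF(fl–s) = (216 + 12) / 1789 = 228/1789 = 0.1274 → 12.7 centimorgans.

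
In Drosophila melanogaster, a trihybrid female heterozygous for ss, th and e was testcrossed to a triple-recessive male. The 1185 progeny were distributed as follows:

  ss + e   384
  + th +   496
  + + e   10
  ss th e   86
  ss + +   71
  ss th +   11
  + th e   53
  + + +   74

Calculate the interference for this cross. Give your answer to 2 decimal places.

The two most frequent reciprocal classes, ss + e and + th +, are the parental types, so the F1 was ss + e / + th +.
The two rarest classes, + + e and ss th +, are the double crossovers. Comparing them with the parentals, only the ss allele has switched, so ss is the middle locus and the order is th – ss – e.
th–ss: (160 + 21)/1185 = 0.1527; ss–e: (124 + 21)/1185 = 0.1224.
Expected DCO frequency = 0.1527 × 0.1224 ≈ 0.01869; observed = 21/1185 ≈ 0.01772.
Coefficient of coincidence = 0.01772/0.01869 ≈ 0.95; interference = 1 − 0.95 = 0.05.

0.05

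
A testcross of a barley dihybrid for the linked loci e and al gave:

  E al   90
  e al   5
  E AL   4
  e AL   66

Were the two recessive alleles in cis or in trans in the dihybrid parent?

The two most frequent classes are E al (90) and e AL (66); these are the parental (non-recombinant) types.
So the F1 carried E al on one chromosome and e AL on the other — the recessive alleles are on opposite chromosomes (trans / repulsion).

trans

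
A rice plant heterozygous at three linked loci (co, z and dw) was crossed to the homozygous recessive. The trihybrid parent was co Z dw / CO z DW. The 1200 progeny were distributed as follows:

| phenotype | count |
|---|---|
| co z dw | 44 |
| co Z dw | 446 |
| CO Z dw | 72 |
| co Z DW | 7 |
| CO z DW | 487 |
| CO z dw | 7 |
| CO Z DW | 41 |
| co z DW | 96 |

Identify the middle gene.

dw

The two rarest classes, co Z DW and CO z dw, are the double crossovers. Comparing them with the parentals, only the dw allele has switched, so dw is the middle locus and the order is z – dw – co.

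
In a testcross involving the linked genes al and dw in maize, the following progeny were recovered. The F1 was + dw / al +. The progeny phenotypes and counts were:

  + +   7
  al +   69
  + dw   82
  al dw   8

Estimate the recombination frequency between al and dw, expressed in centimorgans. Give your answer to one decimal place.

9.0 centimorgans

The recombinant classes are + + and al dw: 7 + 8 = 15.
Recombination frequency = 15/166 = 0.0904 ≈ 9.0%, i.e. 9.0 centimorgans.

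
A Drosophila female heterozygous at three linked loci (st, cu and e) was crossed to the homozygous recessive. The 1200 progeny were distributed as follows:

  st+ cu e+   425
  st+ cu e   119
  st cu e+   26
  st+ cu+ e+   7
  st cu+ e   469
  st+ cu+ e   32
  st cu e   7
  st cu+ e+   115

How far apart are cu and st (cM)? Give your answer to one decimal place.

6.0 cM

The two most frequent reciprocal classes, st cu+ e and st+ cu e+, are the parental types, so the F1 was st cu+ e / st+ cu e+.
The two rarest classes, st cu e and st+ cu+ e+, are the double crossovers. Comparing them with the parentals, only the cu allele has switched, so cu is the middle locus and the order is e – cu – st.
Crossovers in the cu–st interval produce the single-crossover classes st+ cu+ e and st cu e+ (32 + 26 = 58) plus the double crossovers (14).
RF(cu–st) = (58 + 14) / 1200 = 72/1200 = 0.0600 → 6.0 cM.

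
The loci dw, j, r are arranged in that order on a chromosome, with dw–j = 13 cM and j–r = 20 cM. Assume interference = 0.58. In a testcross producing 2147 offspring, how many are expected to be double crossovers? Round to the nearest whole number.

Map distances give recombination frequencies of 0.130 and 0.200 for the two intervals.
With interference 0.58 (so coincidence = 0.42), expected double-crossover frequency = 0.130 × 0.200 × 0.42 = 0.01092.
Expected number = 0.01092 × 2147 = 23.45 ≈ 23.

23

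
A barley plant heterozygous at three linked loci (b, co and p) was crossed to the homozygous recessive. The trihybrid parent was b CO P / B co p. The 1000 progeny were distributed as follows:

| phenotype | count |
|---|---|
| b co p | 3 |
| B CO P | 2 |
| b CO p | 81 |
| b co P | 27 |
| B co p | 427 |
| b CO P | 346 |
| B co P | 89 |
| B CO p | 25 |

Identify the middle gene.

b

The two rarest classes, B CO P and b co p, are the double crossovers. Comparing them with the parentals, only the b allele has switched, so b is the middle locus and the order is co – b – p.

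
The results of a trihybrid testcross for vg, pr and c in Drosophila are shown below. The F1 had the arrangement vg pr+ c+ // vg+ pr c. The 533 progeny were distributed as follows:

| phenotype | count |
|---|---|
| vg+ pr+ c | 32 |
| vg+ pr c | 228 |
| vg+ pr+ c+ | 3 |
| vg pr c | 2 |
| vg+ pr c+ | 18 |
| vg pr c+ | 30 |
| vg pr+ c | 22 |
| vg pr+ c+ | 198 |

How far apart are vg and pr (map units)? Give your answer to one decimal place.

12.6 map units

The two rarest classes, vg+ pr+ c+ and vg pr c, are the double crossovers. Comparing them with the parentals, only the vg allele has switched, so vg is the middle locus and the order is c – vg – pr.
Crossovers in the vg–pr interval produce the single-crossover classes vg pr c+ and vg+ pr+ c (30 + 32 = 62) plus the double crossovers (5).
RF(vg–pr) = (62 + 5) / 533 = 67/533 = 0.1257 → 12.6 map units.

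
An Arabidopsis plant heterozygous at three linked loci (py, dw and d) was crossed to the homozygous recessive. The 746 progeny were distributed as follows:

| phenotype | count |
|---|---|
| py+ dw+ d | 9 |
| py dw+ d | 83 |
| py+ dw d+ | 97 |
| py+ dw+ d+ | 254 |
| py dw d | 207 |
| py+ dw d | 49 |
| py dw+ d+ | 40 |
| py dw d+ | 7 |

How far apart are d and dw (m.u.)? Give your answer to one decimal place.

The two most frequent reciprocal classes, py+ dw+ d+ and py dw d, are the parental types, so the F1 was py+ dw+ d+ / py dw d.
The two rarest classes, py+ dw+ d and py dw d+, are the double crossovers. Comparing them with the parentals, only the d allele has switched, so d is the middle locus and the order is py – d – dw.
Crossovers in the d–dw interval produce the single-crossover classes py+ dw d+ and py dw+ d (97 + 83 = 180) plus the double crossovers (16).
RF(d–dw) = (180 + 16) / 746 = 196/746 = 0.2627 → 26.3 m.u.

26.3 m.u.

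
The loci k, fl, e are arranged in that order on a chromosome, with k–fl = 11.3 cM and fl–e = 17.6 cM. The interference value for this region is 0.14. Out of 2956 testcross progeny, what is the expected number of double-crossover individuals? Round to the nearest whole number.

Map distances give recombination frequencies of 0.113 and 0.176 for the two intervals.
With interference 0.14 (so coincidence = 0.86), expected double-crossover frequency = 0.113 × 0.176 × 0.86 = 0.01710.
Expected number = 0.01710 × 2956 = 50.56 ≈ 51.

51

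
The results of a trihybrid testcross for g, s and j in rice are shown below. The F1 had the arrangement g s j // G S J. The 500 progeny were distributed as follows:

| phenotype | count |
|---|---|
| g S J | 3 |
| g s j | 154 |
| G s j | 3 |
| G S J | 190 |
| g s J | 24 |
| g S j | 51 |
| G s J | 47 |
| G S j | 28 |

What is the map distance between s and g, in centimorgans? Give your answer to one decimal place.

20.8 centimorgans

The two rarest classes, G s j and g S J, are the double crossovers. Comparing them with the parentals, only the g allele has switched, so g is the middle locus and the order is s – g – j.
Crossovers in the s–g interval produce the single-crossover classes g S j and G s J (51 + 47 = 98) plus the double crossovers (6).
RF(s–g) = (98 + 6) / 500 = 104/500 = 0.2080 → 20.8 centimorgans.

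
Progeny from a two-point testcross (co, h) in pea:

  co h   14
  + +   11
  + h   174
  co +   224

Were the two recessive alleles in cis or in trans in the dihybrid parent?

The two most frequent classes are + h (174) and co + (224); these are the parental (non-recombinant) types.
So the F1 carried + h on one chromosome and co + on the other — the recessive alleles are on opposite chromosomes (trans / repulsion).

trans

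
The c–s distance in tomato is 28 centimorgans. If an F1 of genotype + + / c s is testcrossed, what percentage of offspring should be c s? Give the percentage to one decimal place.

36.0%

A map distance of 28 centimorgans corresponds to a recombination frequency of 0.280.
The F1 is + + / c s, so c s is a parental gamete class with expected frequency (1 − r)/2 = 0.720/2 = 0.3600.
That is 0.3600 = 36.0% of the progeny.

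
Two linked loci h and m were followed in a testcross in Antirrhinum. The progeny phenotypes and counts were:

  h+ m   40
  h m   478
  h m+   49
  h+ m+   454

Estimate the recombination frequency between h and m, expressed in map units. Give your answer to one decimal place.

8.7 map units

The two most frequent classes, h+ m+ (454) and h m (478), are the parental types, so the F1 was h+ m+ / h m.
The recombinant classes are h+ m and h m+: 40 + 49 = 89.
Recombination frequency = 89/1021 = 0.0872 ≈ 8.7%, i.e. 8.7 map units.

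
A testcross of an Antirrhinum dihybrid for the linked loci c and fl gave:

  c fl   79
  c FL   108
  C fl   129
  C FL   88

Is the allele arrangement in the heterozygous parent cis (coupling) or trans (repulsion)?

trans

The two most frequent classes are C fl (129) and c FL (108); these are the parental (non-recombinant) types.
So the F1 carried C fl on one chromosome and c FL on the other — the recessive alleles are on opposite chromosomes (trans / repulsion).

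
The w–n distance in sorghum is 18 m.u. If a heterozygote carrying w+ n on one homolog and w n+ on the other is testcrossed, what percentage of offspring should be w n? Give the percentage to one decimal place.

9.0%

A map distance of 18 m.u. corresponds to a recombination frequency of 0.180.
The F1 is w+ n / w n+, so w n is a recombinant gamete class with expected frequency r/2 = 0.180/2 = 0.0900.
That is 0.0900 = 9.0% of the progeny.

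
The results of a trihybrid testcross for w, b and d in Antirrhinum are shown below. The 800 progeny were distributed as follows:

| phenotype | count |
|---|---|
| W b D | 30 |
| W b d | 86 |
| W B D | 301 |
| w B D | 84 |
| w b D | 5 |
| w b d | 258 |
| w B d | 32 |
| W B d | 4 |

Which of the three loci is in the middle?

d

The two most frequent reciprocal classes, W B D and w b d, are the parental types, so the F1 was W B D / w b d.
The two rarest classes, W B d and w b D, are the double crossovers. Comparing them with the parentals, only the d allele has switched, so d is the middle locus and the order is w – d – b.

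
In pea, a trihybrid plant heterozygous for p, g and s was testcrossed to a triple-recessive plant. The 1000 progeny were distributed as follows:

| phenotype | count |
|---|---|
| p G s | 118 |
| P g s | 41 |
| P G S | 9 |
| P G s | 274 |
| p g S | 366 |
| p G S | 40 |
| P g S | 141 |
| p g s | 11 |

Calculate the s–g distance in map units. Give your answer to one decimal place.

The two most frequent reciprocal classes, p g S and P G s, are the parental types, so the F1 was p g S / P G s.
The two rarest classes, p g s and P G S, are the double crossovers. Comparing them with the parentals, only the s allele has switched, so s is the middle locus and the order is p – s – g.
Crossovers in the s–g interval produce the single-crossover classes p G S and P g s (40 + 41 = 81) plus the double crossovers (20).
RF(s–g) = (81 + 20) / 1000 = 101/1000 = 0.1010 → 10.1 map units.

10.1 map units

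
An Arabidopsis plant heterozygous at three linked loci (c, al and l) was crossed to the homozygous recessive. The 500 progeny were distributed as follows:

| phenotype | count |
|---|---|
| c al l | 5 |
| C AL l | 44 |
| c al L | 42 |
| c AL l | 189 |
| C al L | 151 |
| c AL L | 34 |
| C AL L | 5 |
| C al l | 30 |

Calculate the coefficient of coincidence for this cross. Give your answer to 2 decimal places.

The two most frequent reciprocal classes, C al L and c AL l, are the parental types, so the F1 was C al L / c AL l.
The two rarest classes, C AL L and c al l, are the double crossovers. Comparing them with the parentals, only the al allele has switched, so al is the middle locus and the order is l – al – c.
l–al: (64 + 10)/500 = 0.1480; al–c: (86 + 10)/500 = 0.1920.
Expected DCO frequency = 0.1480 × 0.1920 ≈ 0.02842; observed = 10/500 ≈ 0.02000.
Coefficient of coincidence = 0.02000/0.02842 ≈ 0.70.

0.70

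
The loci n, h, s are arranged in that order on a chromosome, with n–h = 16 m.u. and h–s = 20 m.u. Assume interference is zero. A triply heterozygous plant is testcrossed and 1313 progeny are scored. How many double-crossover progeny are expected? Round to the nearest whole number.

Map distances give recombination frequencies of 0.160 and 0.200 for the two intervals.
With no interference, expected double-crossover frequency = 0.160 × 0.200 = 0.03200.
Expected number = 0.03200 × 1313 = 42.02 ≈ 42.

42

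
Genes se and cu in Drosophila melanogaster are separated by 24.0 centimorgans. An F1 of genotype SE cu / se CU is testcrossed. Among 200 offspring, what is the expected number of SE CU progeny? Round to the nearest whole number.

24

A map distance of 24.0 centimorgans corresponds to a recombination frequency of 0.240.
The F1 is SE cu / se CU, so SE CU is a recombinant gamete class with expected frequency r/2 = 0.240/2 = 0.1200.
Expected number = 0.1200 × 200 = 24.00 ≈ 24.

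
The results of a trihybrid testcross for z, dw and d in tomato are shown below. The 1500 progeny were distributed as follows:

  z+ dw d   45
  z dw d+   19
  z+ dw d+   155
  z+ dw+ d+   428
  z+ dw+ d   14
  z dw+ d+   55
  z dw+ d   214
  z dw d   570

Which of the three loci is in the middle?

d

The two most frequent reciprocal classes, z+ dw+ d+ and z dw d, are the parental types, so the F1 was z+ dw+ d+ / z dw d.
The two rarest classes, z+ dw+ d and z dw d+, are the double crossovers. Comparing them with the parentals, only the d allele has switched, so d is the middle locus and the order is z – d – dw.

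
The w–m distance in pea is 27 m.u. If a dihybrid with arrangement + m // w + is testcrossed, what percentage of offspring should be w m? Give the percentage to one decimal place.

A map distance of 27 m.u. corresponds to a recombination frequency of 0.270.
The F1 is + m / w +, so w m is a recombinant gamete class with expected frequency r/2 = 0.270/2 = 0.1350.
That is 0.1350 = 13.5% of the progeny.

13.5%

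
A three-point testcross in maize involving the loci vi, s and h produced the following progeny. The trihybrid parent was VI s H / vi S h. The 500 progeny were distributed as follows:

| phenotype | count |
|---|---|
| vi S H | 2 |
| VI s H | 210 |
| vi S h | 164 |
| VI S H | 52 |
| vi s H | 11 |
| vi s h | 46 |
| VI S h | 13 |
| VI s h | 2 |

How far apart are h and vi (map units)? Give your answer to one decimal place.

The two rarest classes, VI s h and vi S H, are the double crossovers. Comparing them with the parentals, only the h allele has switched, so h is the middle locus and the order is s – h – vi.
Crossovers in the h–vi interval produce the single-crossover classes vi s H and VI S h (11 + 13 = 24) plus the double crossovers (4).
RF(h–vi) = (24 + 4) / 500 = 28/500 = 0.0560 → 5.6 map units.

5.6 map units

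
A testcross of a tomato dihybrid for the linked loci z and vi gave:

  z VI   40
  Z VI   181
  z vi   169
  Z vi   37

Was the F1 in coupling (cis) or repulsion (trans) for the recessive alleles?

cis

The two most frequent classes are Z VI (181) and z vi (169); these are the parental (non-recombinant) types.
So the F1 carried Z VI on one chromosome and z vi on the other — the recessive alleles are on the same chromosome (cis / coupling).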